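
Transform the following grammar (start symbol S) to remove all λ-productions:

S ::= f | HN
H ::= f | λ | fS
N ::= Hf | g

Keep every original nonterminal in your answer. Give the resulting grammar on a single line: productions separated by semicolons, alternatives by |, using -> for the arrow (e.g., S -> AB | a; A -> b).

S -> N | f | HN; H -> f | fS; N -> f | g | Hf

Nullable set: {H}.
S -> HN: H nullable, giving HN | N.
Drop H -> λ.
N -> Hf: H nullable, giving Hf | f.
Unchanged (no nullable symbols): S -> f; H -> f; H -> fS; N -> g.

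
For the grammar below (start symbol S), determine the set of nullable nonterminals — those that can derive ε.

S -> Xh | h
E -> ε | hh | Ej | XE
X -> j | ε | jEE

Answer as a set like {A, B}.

{E, X}

Directly nullable (have an ε-rule): {E, X}.
Not nullable: S — each has a terminal in every rule's right-hand side or depends on a non-nullable symbol.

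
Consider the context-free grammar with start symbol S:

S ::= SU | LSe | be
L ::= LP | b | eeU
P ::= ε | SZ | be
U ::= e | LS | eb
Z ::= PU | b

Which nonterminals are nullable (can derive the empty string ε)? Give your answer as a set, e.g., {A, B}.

Directly nullable (have an ε-rule): {P}.
Not nullable: L, S, U, Z — each has a terminal in every rule's right-hand side or depends on a non-nullable symbol.

{P}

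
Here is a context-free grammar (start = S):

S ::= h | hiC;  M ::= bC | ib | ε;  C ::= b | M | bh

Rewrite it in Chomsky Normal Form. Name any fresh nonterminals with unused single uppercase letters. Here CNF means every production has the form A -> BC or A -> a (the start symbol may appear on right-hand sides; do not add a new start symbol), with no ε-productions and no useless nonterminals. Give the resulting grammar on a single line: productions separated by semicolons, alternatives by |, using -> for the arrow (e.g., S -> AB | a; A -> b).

Nullable: {C, M}; after ε-elimination: S -> h | hi | hiC; C -> M | b | bh; M -> b | bC | ib.
After unit-elimination: S -> h | hi | hiC; C -> b | bC | bh | ib; M -> b | bC | ib.
TERM: introduce A -> b, B -> h, D -> i and substitute in every rule of length ≥2.
BIN: S -> BDC becomes S -> BE, E -> DC.
Drop unreachable/unproductive: M.

S -> h | BD | BE; A -> b; B -> h; C -> b | AB | AC | DA; D -> i; E -> DC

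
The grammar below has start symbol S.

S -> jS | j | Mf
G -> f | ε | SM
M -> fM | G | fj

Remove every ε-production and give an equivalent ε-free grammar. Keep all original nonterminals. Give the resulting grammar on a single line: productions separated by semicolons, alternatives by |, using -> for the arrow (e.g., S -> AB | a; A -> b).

S -> f | j | Mf | jS; G -> S | f | SM; M -> G | f | fM | fj

Nullable set: {G, M}.
S -> Mf: M nullable, giving Mf | f.
Drop G -> ε.
G -> SM: M nullable, giving S | SM.
M -> G: G nullable, giving G.
M -> fM: M nullable, giving f | fM.
Unchanged (no nullable symbols): S -> j; S -> jS; G -> f; M -> fj.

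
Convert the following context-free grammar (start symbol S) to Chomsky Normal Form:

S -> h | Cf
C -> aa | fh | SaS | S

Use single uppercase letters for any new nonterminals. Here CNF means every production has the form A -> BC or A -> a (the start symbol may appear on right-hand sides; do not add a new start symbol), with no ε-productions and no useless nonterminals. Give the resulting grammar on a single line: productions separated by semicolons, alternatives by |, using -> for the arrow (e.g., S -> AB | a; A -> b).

S -> h | CA; A -> f; B -> a; C -> h | AD | BB | CA | SE; D -> h; E -> BS

No ε-productions.
After unit-elimination: S -> h | Cf; C -> h | Cf | aa | fh | SaS.
TERM: introduce B -> a, A -> f, D -> h and substitute in every rule of length ≥2.
BIN: C -> SBS becomes C -> SE, E -> BS.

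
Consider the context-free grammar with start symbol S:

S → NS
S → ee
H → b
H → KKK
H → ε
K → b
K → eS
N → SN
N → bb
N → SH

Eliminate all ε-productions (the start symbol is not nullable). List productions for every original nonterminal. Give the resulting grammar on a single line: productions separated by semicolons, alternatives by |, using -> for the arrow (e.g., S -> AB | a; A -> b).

Nullable set: {H}.
Drop H -> ε.
N -> SH: H nullable, giving S | SH.
Unchanged (no nullable symbols): S -> NS; S -> ee; H -> KKK; H -> b; K -> b; K -> eS; N -> SN; N -> bb.

S -> NS | ee; H -> b | KKK; K -> b | eS; N -> S | SH | SN | bb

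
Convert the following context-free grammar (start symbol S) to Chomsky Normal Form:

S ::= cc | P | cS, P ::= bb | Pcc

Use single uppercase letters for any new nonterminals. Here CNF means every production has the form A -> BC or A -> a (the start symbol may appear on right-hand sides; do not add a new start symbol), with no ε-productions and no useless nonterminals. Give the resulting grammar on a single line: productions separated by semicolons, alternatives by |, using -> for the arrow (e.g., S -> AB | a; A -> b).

No ε-productions.
After unit-elimination: S -> bb | cS | cc | Pcc; P -> bb | Pcc.
TERM: introduce B -> b, A -> c and substitute in every rule of length ≥2.
BIN: P -> PAA becomes P -> PC, C -> AA; S -> PAA becomes S -> PD, D -> AA.

S -> AA | AS | BB | PD; A -> c; B -> b; C -> AA; D -> AA; P -> BB | PC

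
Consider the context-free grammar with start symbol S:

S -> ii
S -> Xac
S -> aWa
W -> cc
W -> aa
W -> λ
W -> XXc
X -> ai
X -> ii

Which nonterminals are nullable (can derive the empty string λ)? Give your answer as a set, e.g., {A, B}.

{W}

Directly nullable (have an ε-rule): {W}.
Not nullable: S, X — each has a terminal in every rule's right-hand side or depends on a non-nullable symbol.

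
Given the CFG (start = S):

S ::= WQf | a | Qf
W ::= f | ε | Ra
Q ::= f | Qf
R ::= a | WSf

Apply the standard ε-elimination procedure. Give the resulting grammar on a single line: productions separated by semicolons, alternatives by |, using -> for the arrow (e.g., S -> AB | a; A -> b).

S -> a | Qf | WQf; Q -> f | Qf; R -> a | Sf | WSf; W -> f | Ra

Nullable set: {W}.
S -> WQf: W nullable, giving Qf | WQf.
R -> WSf: W nullable, giving Sf | WSf.
Drop W -> ε.
Unchanged (no nullable symbols): S -> Qf; S -> a; Q -> Qf; Q -> f; R -> a; W -> Ra; W -> f.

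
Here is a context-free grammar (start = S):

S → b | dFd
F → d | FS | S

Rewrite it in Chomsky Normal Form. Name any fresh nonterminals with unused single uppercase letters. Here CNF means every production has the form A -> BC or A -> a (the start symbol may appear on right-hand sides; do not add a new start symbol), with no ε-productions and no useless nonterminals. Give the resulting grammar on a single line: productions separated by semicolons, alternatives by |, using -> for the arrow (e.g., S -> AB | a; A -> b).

S -> b | AC; A -> d; B -> FA; C -> FA; F -> b | d | AB | FS

No ε-productions.
After unit-elimination: S -> b | dFd; F -> b | d | FS | dFd.
TERM: introduce A -> d and substitute in every rule of length ≥2.
BIN: F -> AFA becomes F -> AB, B -> FA; S -> AFA becomes S -> AC, C -> FA.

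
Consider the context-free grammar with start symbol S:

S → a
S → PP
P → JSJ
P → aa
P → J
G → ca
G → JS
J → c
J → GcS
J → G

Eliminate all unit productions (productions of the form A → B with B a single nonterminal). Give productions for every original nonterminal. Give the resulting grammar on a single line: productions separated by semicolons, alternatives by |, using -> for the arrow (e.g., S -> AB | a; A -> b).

Unit productions: J->G, P->J.
Unit pairs (A ⇒* B via units): (J,G), (P,G), (P,J).
S: inherits non-unit rules of {S} → PP | a.
G: inherits non-unit rules of {G} → JS | ca.
J: inherits non-unit rules of {G, J} → GcS | JS | c | ca.
P: inherits non-unit rules of {G, J, P} → GcS | JS | JSJ | aa | c | ca.

S -> a | PP; G -> JS | ca; J -> c | JS | ca | GcS; P -> c | JS | aa | ca | GcS | JSJ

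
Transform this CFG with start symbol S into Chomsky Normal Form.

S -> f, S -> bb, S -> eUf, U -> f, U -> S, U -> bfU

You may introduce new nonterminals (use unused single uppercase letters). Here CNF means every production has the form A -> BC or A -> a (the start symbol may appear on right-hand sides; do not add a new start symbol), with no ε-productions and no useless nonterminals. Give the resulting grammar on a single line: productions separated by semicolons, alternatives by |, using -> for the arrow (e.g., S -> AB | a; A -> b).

S -> f | AA | BD; A -> b; B -> e; C -> f; D -> UC; E -> CU; F -> UC; U -> f | AA | AE | BF

No ε-productions.
After unit-elimination: S -> f | bb | eUf; U -> f | bb | bfU | eUf.
TERM: introduce A -> b, B -> e, C -> f and substitute in every rule of length ≥2.
BIN: S -> BUC becomes S -> BD, D -> UC; U -> ACU becomes U -> AE, E -> CU; U -> BUC becomes U -> BF, F -> UC.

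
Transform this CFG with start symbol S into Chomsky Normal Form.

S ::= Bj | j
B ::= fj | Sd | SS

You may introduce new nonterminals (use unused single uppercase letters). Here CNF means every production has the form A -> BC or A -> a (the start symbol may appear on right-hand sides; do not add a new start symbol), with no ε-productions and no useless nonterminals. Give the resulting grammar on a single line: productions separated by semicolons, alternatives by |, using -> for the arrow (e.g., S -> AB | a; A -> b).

No ε-productions.
No unit productions to eliminate.
TERM: introduce A -> d, C -> f, D -> j and substitute in every rule of length ≥2.

S -> j | BD; A -> d; B -> CD | SA | SS; C -> f; D -> j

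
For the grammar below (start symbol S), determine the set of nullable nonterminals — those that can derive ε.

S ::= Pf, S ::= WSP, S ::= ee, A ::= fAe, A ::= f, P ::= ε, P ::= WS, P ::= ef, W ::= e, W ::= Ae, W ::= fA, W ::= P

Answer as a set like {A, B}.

Directly nullable (have an ε-rule): {P}.
W is nullable via W -> P (every symbol on the right is already known nullable).
Not nullable: A, S — each has a terminal in every rule's right-hand side or depends on a non-nullable symbol.

{P, W}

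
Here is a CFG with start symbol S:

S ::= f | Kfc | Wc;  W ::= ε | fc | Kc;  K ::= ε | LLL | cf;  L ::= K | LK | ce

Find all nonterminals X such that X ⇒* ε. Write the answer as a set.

Directly nullable (have an ε-rule): {K, W}.
L is nullable via L -> K (every symbol on the right is already known nullable).
Not nullable: S — each has a terminal in every rule's right-hand side or depends on a non-nullable symbol.

{K, L, W}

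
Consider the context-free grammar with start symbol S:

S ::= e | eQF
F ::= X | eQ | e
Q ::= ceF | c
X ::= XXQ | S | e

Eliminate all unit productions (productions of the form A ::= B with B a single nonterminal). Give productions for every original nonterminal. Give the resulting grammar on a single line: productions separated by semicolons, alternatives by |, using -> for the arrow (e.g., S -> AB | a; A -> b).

S -> e | eQF; F -> e | eQ | XXQ | eQF; Q -> c | ceF; X -> e | XXQ | eQF

Unit productions: F->X, X->S.
Unit pairs (A ⇒* B via units): (F,S), (F,X), (X,S).
S: inherits non-unit rules of {S} → e | eQF.
F: inherits non-unit rules of {F, S, X} → XXQ | e | eQ | eQF.
Q: inherits non-unit rules of {Q} → c | ceF.
X: inherits non-unit rules of {S, X} → XXQ | e | eQF.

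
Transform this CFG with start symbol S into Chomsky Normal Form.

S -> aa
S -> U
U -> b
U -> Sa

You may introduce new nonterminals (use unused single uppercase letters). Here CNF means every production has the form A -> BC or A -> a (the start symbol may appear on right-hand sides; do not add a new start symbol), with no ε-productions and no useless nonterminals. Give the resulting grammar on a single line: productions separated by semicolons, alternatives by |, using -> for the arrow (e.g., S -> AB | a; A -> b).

No ε-productions.
After unit-elimination: S -> b | Sa | aa; U -> b | Sa.
TERM: introduce A -> a and substitute in every rule of length ≥2.
Drop unreachable/unproductive: U.

S -> b | AA | SA; A -> a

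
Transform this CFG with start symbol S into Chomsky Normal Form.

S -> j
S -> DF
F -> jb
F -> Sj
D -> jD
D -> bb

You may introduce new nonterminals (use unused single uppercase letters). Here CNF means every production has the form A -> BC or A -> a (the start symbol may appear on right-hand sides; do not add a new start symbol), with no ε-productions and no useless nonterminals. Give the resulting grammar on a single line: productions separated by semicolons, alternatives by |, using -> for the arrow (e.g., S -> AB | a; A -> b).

No ε-productions.
No unit productions to eliminate.
TERM: introduce A -> b, B -> j and substitute in every rule of length ≥2.

S -> j | DF; A -> b; B -> j; D -> AA | BD; F -> BA | SB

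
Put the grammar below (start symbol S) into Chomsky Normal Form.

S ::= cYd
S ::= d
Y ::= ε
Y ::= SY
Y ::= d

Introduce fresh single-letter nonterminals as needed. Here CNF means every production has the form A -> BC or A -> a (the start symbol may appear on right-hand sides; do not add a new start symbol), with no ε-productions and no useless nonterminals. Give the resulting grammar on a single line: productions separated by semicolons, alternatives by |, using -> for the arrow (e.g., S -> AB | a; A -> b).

S -> d | AB | AC; A -> c; B -> d; C -> YB; D -> YB; Y -> d | AB | AD | SY

Nullable: {Y}; after ε-elimination: S -> d | cd | cYd; Y -> S | d | SY.
After unit-elimination: S -> d | cd | cYd; Y -> d | SY | cd | cYd.
TERM: introduce A -> c, B -> d and substitute in every rule of length ≥2.
BIN: S -> AYB becomes S -> AC, C -> YB; Y -> AYB becomes Y -> AD, D -> YB.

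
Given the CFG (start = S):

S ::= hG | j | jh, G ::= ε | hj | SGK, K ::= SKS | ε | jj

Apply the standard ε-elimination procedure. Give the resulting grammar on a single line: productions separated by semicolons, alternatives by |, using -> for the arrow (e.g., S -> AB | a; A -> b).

Nullable set: {G, K}.
S -> hG: G nullable, giving h | hG.
Drop G -> ε.
G -> SGK: G, K nullable, giving S | SG | SGK | SK.
Drop K -> ε.
K -> SKS: K nullable, giving SKS | SS.
Unchanged (no nullable symbols): S -> j; S -> jh; G -> hj; K -> jj.

S -> h | j | hG | jh; G -> S | SG | SK | hj | SGK; K -> SS | jj | SKS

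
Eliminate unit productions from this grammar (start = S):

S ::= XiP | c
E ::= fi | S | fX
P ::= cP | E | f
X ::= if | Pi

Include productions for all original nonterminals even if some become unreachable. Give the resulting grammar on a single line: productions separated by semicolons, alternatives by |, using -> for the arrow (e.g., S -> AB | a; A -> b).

S -> c | XiP; E -> c | fX | fi | XiP; P -> c | f | cP | fX | fi | XiP; X -> Pi | if

Unit productions: E->S, P->E.
Unit pairs (A ⇒* B via units): (E,S), (P,E), (P,S).
S: inherits non-unit rules of {S} → XiP | c.
E: inherits non-unit rules of {E, S} → XiP | c | fX | fi.
P: inherits non-unit rules of {E, P, S} → XiP | c | cP | f | fX | fi.
X: inherits non-unit rules of {X} → Pi | if.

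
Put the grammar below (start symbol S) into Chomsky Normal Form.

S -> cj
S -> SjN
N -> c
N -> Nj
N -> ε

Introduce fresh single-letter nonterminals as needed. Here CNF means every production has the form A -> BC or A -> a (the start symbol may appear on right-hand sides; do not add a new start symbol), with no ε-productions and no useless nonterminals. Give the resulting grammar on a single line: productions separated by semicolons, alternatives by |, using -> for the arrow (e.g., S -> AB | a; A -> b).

S -> BA | SA | SC; A -> j; B -> c; C -> AN; N -> c | j | NA

Nullable: {N}; after ε-elimination: S -> Sj | cj | SjN; N -> c | j | Nj.
No unit productions to eliminate.
TERM: introduce B -> c, A -> j and substitute in every rule of length ≥2.
BIN: S -> SAN becomes S -> SC, C -> AN.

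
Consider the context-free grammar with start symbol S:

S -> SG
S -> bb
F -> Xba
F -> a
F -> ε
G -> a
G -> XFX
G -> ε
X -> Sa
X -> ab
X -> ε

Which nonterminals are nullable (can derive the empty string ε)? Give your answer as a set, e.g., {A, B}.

Directly nullable (have an ε-rule): {F, G, X}.
Not nullable: S — each has a terminal in every rule's right-hand side or depends on a non-nullable symbol.

{F, G, X}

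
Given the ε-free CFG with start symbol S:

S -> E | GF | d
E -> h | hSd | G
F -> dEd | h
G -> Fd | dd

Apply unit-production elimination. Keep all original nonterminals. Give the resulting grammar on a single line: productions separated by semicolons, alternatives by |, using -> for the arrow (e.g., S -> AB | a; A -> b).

Unit productions: E->G, S->E.
Unit pairs (A ⇒* B via units): (E,G), (S,E), (S,G).
S: inherits non-unit rules of {E, G, S} → Fd | GF | d | dd | h | hSd.
E: inherits non-unit rules of {E, G} → Fd | dd | h | hSd.
F: inherits non-unit rules of {F} → dEd | h.
G: inherits non-unit rules of {G} → Fd | dd.

S -> d | h | Fd | GF | dd | hSd; E -> h | Fd | dd | hSd; F -> h | dEd; G -> Fd | dd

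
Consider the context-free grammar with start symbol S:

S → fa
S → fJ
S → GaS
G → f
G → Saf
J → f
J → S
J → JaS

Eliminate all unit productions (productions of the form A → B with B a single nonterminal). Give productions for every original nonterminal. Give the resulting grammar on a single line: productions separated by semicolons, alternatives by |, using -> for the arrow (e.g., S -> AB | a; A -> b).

S -> fJ | fa | GaS; G -> f | Saf; J -> f | fJ | fa | GaS | JaS

Unit productions: J->S.
Unit pairs (A ⇒* B via units): (J,S).
S: inherits non-unit rules of {S} → GaS | fJ | fa.
G: inherits non-unit rules of {G} → Saf | f.
J: inherits non-unit rules of {J, S} → GaS | JaS | f | fJ | fa.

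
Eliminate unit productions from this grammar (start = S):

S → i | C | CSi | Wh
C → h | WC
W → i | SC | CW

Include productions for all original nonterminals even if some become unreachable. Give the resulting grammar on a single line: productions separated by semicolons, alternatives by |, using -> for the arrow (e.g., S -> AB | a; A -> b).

S -> h | i | WC | Wh | CSi; C -> h | WC; W -> i | CW | SC

Unit productions: S->C.
Unit pairs (A ⇒* B via units): (S,C).
S: inherits non-unit rules of {C, S} → CSi | WC | Wh | h | i.
C: inherits non-unit rules of {C} → WC | h.
W: inherits non-unit rules of {W} → CW | SC | i.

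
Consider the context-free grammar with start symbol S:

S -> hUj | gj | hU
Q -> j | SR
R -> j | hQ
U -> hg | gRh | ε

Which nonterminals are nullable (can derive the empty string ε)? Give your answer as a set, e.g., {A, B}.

Directly nullable (have an ε-rule): {U}.
Not nullable: Q, R, S — each has a terminal in every rule's right-hand side or depends on a non-nullable symbol.

{U}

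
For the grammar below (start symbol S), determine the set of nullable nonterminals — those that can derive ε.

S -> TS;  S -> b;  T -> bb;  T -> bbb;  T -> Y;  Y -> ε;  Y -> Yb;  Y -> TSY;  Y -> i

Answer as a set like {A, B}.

{T, Y}

Directly nullable (have an ε-rule): {Y}.
T is nullable via T -> Y (every symbol on the right is already known nullable).
Not nullable: S — each has a terminal in every rule's right-hand side or depends on a non-nullable symbol.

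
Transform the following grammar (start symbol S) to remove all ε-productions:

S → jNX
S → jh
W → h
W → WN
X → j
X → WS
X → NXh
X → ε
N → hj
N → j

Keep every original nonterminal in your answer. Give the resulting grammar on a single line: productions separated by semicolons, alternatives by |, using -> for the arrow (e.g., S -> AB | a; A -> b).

Nullable set: {X}.
S -> jNX: X nullable, giving jN | jNX.
Drop X -> ε.
X -> NXh: X nullable, giving NXh | Nh.
Unchanged (no nullable symbols): S -> jh; N -> hj; N -> j; W -> WN; W -> h; X -> WS; X -> j.

S -> jN | jh | jNX; N -> j | hj; W -> h | WN; X -> j | Nh | WS | NXh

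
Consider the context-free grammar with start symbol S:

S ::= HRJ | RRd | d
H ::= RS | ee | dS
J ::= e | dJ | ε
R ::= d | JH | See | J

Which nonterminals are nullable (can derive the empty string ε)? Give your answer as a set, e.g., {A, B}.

{J, R}

Directly nullable (have an ε-rule): {J}.
R is nullable via R -> J (every symbol on the right is already known nullable).
Not nullable: H, S — each has a terminal in every rule's right-hand side or depends on a non-nullable symbol.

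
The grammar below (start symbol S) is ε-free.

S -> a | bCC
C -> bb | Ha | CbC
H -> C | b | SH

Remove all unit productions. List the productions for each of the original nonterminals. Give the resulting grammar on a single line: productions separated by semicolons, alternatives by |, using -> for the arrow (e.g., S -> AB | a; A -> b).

Unit productions: H->C.
Unit pairs (A ⇒* B via units): (H,C).
S: inherits non-unit rules of {S} → a | bCC.
C: inherits non-unit rules of {C} → CbC | Ha | bb.
H: inherits non-unit rules of {C, H} → CbC | Ha | SH | b | bb.

S -> a | bCC; C -> Ha | bb | CbC; H -> b | Ha | SH | bb | CbC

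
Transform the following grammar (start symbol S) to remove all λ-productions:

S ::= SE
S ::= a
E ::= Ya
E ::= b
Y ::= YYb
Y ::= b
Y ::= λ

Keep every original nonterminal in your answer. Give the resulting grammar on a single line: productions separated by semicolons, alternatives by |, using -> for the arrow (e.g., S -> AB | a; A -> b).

S -> a | SE; E -> a | b | Ya; Y -> b | Yb | YYb

Nullable set: {Y}.
E -> Ya: Y nullable, giving Ya | a.
Drop Y -> λ.
Y -> YYb: Y, Y nullable, giving YYb | Yb | b.
Unchanged (no nullable symbols): S -> SE; S -> a; E -> b; Y -> b.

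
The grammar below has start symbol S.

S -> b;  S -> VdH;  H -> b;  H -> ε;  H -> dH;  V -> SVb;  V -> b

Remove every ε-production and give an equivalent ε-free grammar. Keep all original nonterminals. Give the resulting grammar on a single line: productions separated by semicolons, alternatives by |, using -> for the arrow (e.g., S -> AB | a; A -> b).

Nullable set: {H}.
S -> VdH: H nullable, giving Vd | VdH.
Drop H -> ε.
H -> dH: H nullable, giving d | dH.
Unchanged (no nullable symbols): S -> b; H -> b; V -> SVb; V -> b.

S -> b | Vd | VdH; H -> b | d | dH; V -> b | SVb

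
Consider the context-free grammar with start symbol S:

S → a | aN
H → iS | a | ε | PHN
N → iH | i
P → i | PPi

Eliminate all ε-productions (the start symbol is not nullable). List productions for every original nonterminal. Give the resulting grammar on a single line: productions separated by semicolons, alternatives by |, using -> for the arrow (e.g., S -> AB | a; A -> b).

Nullable set: {H}.
Drop H -> ε.
H -> PHN: H nullable, giving PHN | PN.
N -> iH: H nullable, giving i | iH.
Unchanged (no nullable symbols): S -> a; S -> aN; H -> a; H -> iS; N -> i; P -> PPi; P -> i.

S -> a | aN; H -> a | PN | iS | PHN; N -> i | iH; P -> i | PPi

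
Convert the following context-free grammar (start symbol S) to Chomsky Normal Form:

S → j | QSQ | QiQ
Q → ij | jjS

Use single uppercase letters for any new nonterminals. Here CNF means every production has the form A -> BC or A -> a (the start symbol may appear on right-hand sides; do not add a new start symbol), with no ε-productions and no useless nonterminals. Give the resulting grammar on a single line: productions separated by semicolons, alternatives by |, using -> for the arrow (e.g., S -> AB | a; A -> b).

No ε-productions.
No unit productions to eliminate.
TERM: introduce A -> i, B -> j and substitute in every rule of length ≥2.
BIN: Q -> BBS becomes Q -> BC, C -> BS; S -> QAQ becomes S -> QD, D -> AQ; S -> QSQ becomes S -> QE, E -> SQ.

S -> j | QD | QE; A -> i; B -> j; C -> BS; D -> AQ; E -> SQ; Q -> AB | BC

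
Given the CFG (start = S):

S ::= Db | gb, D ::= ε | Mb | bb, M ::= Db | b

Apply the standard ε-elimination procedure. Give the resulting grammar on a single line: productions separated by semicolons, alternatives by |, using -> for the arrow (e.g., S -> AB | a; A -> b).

S -> b | Db | gb; D -> Mb | bb; M -> b | Db

Nullable set: {D}.
S -> Db: D nullable, giving Db | b.
Drop D -> ε.
M -> Db: D nullable, giving Db | b.
Unchanged (no nullable symbols): S -> gb; D -> Mb; D -> bb; M -> b.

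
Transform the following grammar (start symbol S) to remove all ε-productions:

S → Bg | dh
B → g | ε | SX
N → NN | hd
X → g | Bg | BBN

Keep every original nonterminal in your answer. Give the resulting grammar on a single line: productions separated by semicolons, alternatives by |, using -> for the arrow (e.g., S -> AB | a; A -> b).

S -> g | Bg | dh; B -> g | SX; N -> NN | hd; X -> N | g | BN | Bg | BBN

Nullable set: {B}.
S -> Bg: B nullable, giving Bg | g.
Drop B -> ε.
X -> BBN: B, B nullable, giving BBN | BN | N.
X -> Bg: B nullable, giving Bg | g.
Unchanged (no nullable symbols): S -> dh; B -> SX; B -> g; N -> NN; N -> hd; X -> g.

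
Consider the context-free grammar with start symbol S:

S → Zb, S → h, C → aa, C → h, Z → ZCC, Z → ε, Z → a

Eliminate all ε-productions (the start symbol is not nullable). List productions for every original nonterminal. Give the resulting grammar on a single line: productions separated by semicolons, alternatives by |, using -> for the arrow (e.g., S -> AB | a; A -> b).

S -> b | h | Zb; C -> h | aa; Z -> a | CC | ZCC

Nullable set: {Z}.
S -> Zb: Z nullable, giving Zb | b.
Drop Z -> ε.
Z -> ZCC: Z nullable, giving CC | ZCC.
Unchanged (no nullable symbols): S -> h; C -> aa; C -> h; Z -> a.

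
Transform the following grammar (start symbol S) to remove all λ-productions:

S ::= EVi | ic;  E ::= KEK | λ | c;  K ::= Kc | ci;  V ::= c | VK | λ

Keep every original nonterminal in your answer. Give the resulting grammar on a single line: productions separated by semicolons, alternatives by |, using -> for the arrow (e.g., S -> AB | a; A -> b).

S -> i | Ei | Vi | ic | EVi; E -> c | KK | KEK; K -> Kc | ci; V -> K | c | VK

Nullable set: {E, V}.
S -> EVi: E, V nullable, giving EVi | Ei | Vi | i.
Drop E -> λ.
E -> KEK: E nullable, giving KEK | KK.
Drop V -> λ.
V -> VK: V nullable, giving K | VK.
Unchanged (no nullable symbols): S -> ic; E -> c; K -> Kc; K -> ci; V -> c.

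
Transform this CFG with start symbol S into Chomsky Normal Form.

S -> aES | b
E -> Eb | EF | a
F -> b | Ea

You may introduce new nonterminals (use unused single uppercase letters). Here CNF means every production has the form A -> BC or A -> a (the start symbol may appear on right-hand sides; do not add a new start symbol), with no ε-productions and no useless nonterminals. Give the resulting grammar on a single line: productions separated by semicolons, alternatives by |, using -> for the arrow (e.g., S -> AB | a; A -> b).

No ε-productions.
No unit productions to eliminate.
TERM: introduce B -> a, A -> b and substitute in every rule of length ≥2.
BIN: S -> BES becomes S -> BC, C -> ES.

S -> b | BC; A -> b; B -> a; C -> ES; E -> a | EA | EF; F -> b | EB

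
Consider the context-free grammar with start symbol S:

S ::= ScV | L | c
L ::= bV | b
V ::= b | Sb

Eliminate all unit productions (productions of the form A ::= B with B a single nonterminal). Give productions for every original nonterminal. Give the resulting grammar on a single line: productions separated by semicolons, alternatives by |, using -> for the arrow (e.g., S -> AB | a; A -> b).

Unit productions: S->L.
Unit pairs (A ⇒* B via units): (S,L).
S: inherits non-unit rules of {L, S} → ScV | b | bV | c.
L: inherits non-unit rules of {L} → b | bV.
V: inherits non-unit rules of {V} → Sb | b.

S -> b | c | bV | ScV; L -> b | bV; V -> b | Sb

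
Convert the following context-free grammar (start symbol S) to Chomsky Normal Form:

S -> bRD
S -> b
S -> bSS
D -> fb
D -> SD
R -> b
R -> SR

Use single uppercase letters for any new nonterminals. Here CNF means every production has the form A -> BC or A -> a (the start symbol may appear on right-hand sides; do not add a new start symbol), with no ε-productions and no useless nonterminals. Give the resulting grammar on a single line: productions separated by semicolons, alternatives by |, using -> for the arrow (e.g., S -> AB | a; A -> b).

No ε-productions.
No unit productions to eliminate.
TERM: introduce B -> b, A -> f and substitute in every rule of length ≥2.
BIN: S -> BRD becomes S -> BC, C -> RD; S -> BSS becomes S -> BE, E -> SS.

S -> b | BC | BE; A -> f; B -> b; C -> RD; D -> AB | SD; E -> SS; R -> b | SR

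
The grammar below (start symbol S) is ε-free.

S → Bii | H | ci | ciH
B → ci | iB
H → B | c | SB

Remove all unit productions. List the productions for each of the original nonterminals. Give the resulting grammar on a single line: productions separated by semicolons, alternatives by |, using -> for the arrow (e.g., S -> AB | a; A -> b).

Unit productions: H->B, S->H.
Unit pairs (A ⇒* B via units): (H,B), (S,B), (S,H).
S: inherits non-unit rules of {B, H, S} → Bii | SB | c | ci | ciH | iB.
B: inherits non-unit rules of {B} → ci | iB.
H: inherits non-unit rules of {B, H} → SB | c | ci | iB.

S -> c | SB | ci | iB | Bii | ciH; B -> ci | iB; H -> c | SB | ci | iB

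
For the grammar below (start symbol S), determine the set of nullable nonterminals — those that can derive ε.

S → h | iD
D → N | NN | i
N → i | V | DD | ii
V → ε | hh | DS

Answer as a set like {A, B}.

{D, N, V}

Directly nullable (have an ε-rule): {V}.
N is nullable via N -> V (every symbol on the right is already known nullable).
D is nullable via D -> N (every symbol on the right is already known nullable).
Not nullable: S — each has a terminal in every rule's right-hand side or depends on a non-nullable symbol.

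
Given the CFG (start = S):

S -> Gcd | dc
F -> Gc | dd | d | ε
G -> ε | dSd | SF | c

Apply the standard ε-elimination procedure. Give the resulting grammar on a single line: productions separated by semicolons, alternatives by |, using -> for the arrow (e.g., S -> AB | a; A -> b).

S -> cd | dc | Gcd; F -> c | d | Gc | dd; G -> S | c | SF | dSd

Nullable set: {F, G}.
S -> Gcd: G nullable, giving Gcd | cd.
Drop F -> ε.
F -> Gc: G nullable, giving Gc | c.
Drop G -> ε.
G -> SF: F nullable, giving S | SF.
Unchanged (no nullable symbols): S -> dc; F -> d; F -> dd; G -> c; G -> dSd.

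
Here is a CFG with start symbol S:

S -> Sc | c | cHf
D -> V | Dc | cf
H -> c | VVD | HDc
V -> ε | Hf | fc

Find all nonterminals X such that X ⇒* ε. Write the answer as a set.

Directly nullable (have an ε-rule): {V}.
D is nullable via D -> V (every symbol on the right is already known nullable).
H is nullable via H -> VVD (every symbol on the right is already known nullable).
Not nullable: S — each has a terminal in every rule's right-hand side or depends on a non-nullable symbol.

{D, H, V}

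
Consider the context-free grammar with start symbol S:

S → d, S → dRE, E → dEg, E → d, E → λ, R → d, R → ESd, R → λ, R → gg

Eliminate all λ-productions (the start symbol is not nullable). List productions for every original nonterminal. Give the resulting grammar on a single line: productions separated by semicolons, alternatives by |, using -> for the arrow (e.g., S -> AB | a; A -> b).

S -> d | dE | dR | dRE; E -> d | dg | dEg; R -> d | Sd | gg | ESd

Nullable set: {E, R}.
S -> dRE: R, E nullable, giving d | dE | dR | dRE.
Drop E -> λ.
E -> dEg: E nullable, giving dEg | dg.
Drop R -> λ.
R -> ESd: E nullable, giving ESd | Sd.
Unchanged (no nullable symbols): S -> d; E -> d; R -> d; R -> gg.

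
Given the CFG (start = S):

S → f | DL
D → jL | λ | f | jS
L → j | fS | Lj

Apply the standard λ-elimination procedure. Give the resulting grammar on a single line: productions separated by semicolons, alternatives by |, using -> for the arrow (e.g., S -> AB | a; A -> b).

Nullable set: {D}.
S -> DL: D nullable, giving DL | L.
Drop D -> λ.
Unchanged (no nullable symbols): S -> f; D -> f; D -> jL; D -> jS; L -> Lj; L -> fS; L -> j.

S -> L | f | DL; D -> f | jL | jS; L -> j | Lj | fS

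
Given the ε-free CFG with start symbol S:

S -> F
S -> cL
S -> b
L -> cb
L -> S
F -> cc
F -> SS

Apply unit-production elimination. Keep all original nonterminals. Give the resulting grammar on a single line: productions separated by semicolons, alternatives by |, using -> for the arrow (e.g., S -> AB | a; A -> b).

Unit productions: L->S, S->F.
Unit pairs (A ⇒* B via units): (L,F), (L,S), (S,F).
S: inherits non-unit rules of {F, S} → SS | b | cL | cc.
F: inherits non-unit rules of {F} → SS | cc.
L: inherits non-unit rules of {F, L, S} → SS | b | cL | cb | cc.

S -> b | SS | cL | cc; F -> SS | cc; L -> b | SS | cL | cb | cc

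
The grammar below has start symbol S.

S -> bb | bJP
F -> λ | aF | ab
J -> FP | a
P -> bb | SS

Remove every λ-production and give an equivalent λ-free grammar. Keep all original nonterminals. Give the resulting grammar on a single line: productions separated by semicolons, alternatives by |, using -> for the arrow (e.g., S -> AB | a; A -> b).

S -> bb | bJP; F -> a | aF | ab; J -> P | a | FP; P -> SS | bb

Nullable set: {F}.
Drop F -> λ.
F -> aF: F nullable, giving a | aF.
J -> FP: F nullable, giving FP | P.
Unchanged (no nullable symbols): S -> bJP; S -> bb; F -> ab; J -> a; P -> SS; P -> bb.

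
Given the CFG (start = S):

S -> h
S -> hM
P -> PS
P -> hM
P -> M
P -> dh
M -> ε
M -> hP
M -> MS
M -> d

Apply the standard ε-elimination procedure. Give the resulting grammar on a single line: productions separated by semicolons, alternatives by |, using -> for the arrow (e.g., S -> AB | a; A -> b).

S -> h | hM; M -> S | d | h | MS | hP; P -> M | S | h | PS | dh | hM

Nullable set: {M, P}.
S -> hM: M nullable, giving h | hM.
Drop M -> ε.
M -> MS: M nullable, giving MS | S.
M -> hP: P nullable, giving h | hP.
P -> M: M nullable, giving M.
P -> PS: P nullable, giving PS | S.
P -> hM: M nullable, giving h | hM.
Unchanged (no nullable symbols): S -> h; M -> d; P -> dh.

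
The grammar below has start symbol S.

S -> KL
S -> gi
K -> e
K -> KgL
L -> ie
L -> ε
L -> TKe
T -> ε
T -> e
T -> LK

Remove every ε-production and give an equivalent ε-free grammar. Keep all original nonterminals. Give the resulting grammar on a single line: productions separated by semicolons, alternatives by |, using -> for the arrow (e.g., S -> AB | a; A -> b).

Nullable set: {L, T}.
S -> KL: L nullable, giving K | KL.
K -> KgL: L nullable, giving Kg | KgL.
Drop L -> ε.
L -> TKe: T nullable, giving Ke | TKe.
Drop T -> ε.
T -> LK: L nullable, giving K | LK.
Unchanged (no nullable symbols): S -> gi; K -> e; L -> ie; T -> e.

S -> K | KL | gi; K -> e | Kg | KgL; L -> Ke | ie | TKe; T -> K | e | LK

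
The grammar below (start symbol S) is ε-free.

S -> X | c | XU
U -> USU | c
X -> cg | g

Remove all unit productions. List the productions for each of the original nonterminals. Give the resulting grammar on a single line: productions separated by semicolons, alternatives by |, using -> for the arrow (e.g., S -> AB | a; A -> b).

Unit productions: S->X.
Unit pairs (A ⇒* B via units): (S,X).
S: inherits non-unit rules of {S, X} → XU | c | cg | g.
U: inherits non-unit rules of {U} → USU | c.
X: inherits non-unit rules of {X} → cg | g.

S -> c | g | XU | cg; U -> c | USU; X -> g | cg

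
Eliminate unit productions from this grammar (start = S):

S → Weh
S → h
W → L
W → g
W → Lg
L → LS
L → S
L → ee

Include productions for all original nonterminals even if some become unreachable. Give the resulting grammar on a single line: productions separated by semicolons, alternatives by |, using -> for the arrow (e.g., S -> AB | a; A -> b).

Unit productions: L->S, W->L.
Unit pairs (A ⇒* B via units): (L,S), (W,L), (W,S).
S: inherits non-unit rules of {S} → Weh | h.
L: inherits non-unit rules of {L, S} → LS | Weh | ee | h.
W: inherits non-unit rules of {L, S, W} → LS | Lg | Weh | ee | g | h.

S -> h | Weh; L -> h | LS | ee | Weh; W -> g | h | LS | Lg | ee | Weh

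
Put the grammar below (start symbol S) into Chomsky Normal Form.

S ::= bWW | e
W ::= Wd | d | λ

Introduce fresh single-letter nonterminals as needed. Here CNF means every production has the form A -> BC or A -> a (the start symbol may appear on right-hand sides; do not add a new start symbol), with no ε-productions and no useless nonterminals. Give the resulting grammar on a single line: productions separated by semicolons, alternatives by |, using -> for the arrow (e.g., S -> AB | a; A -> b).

Nullable: {W}; after ε-elimination: S -> b | e | bW | bWW; W -> d | Wd.
No unit productions to eliminate.
TERM: introduce A -> b, B -> d and substitute in every rule of length ≥2.
BIN: S -> AWW becomes S -> AC, C -> WW.

S -> b | e | AC | AW; A -> b; B -> d; C -> WW; W -> d | WB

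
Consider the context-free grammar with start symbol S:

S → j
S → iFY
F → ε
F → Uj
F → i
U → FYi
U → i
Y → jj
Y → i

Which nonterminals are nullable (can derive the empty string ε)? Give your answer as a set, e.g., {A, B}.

{F}

Directly nullable (have an ε-rule): {F}.
Not nullable: S, U, Y — each has a terminal in every rule's right-hand side or depends on a non-nullable symbol.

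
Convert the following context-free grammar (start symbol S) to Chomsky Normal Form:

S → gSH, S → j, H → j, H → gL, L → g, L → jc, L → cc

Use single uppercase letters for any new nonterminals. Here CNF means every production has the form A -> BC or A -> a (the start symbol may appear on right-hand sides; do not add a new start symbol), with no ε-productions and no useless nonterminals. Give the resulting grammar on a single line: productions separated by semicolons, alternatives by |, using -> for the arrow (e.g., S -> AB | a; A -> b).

S -> j | AD; A -> g; B -> c; C -> j; D -> SH; H -> j | AL; L -> g | BB | CB

No ε-productions.
No unit productions to eliminate.
TERM: introduce B -> c, A -> g, C -> j and substitute in every rule of length ≥2.
BIN: S -> ASH becomes S -> AD, D -> SH.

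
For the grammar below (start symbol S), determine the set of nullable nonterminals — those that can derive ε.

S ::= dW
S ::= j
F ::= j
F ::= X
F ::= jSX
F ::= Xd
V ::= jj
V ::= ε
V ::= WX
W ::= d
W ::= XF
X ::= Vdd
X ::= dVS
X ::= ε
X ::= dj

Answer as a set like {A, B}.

Directly nullable (have an ε-rule): {V, X}.
F is nullable via F -> X (every symbol on the right is already known nullable).
W is nullable via W -> XF (every symbol on the right is already known nullable).
Not nullable: S — each has a terminal in every rule's right-hand side or depends on a non-nullable symbol.

{F, V, W, X}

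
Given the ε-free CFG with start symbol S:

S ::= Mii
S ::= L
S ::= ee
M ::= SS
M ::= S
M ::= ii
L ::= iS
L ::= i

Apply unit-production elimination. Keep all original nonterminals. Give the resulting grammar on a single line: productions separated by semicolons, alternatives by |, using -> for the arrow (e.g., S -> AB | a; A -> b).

S -> i | ee | iS | Mii; L -> i | iS; M -> i | SS | ee | iS | ii | Mii

Unit productions: M->S, S->L.
Unit pairs (A ⇒* B via units): (M,L), (M,S), (S,L).
S: inherits non-unit rules of {L, S} → Mii | ee | i | iS.
L: inherits non-unit rules of {L} → i | iS.
M: inherits non-unit rules of {L, M, S} → Mii | SS | ee | i | iS | ii.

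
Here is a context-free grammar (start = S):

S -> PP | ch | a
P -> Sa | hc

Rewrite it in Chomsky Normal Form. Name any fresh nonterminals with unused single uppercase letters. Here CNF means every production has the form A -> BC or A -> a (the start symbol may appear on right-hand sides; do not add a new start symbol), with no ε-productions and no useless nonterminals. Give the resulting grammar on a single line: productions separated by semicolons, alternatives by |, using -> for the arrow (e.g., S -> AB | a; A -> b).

No ε-productions.
No unit productions to eliminate.
TERM: introduce A -> a, C -> c, B -> h and substitute in every rule of length ≥2.

S -> a | CB | PP; A -> a; B -> h; C -> c; P -> BC | SA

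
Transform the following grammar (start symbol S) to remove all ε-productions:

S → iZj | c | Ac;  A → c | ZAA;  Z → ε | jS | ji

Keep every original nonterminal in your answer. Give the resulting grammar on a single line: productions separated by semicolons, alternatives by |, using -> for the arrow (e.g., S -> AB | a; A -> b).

S -> c | Ac | ij | iZj; A -> c | AA | ZAA; Z -> jS | ji

Nullable set: {Z}.
S -> iZj: Z nullable, giving iZj | ij.
A -> ZAA: Z nullable, giving AA | ZAA.
Drop Z -> ε.
Unchanged (no nullable symbols): S -> Ac; S -> c; A -> c; Z -> jS; Z -> ji.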